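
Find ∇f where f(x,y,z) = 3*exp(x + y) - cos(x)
(3*exp(x + y) + sin(x), 3*exp(x + y), 0)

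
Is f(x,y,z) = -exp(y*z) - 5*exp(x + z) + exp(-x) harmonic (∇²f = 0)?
No, ∇²f = -y**2*exp(y*z) - z**2*exp(y*z) - 10*exp(x + z) + exp(-x)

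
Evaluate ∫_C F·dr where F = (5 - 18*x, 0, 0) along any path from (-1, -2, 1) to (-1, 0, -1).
0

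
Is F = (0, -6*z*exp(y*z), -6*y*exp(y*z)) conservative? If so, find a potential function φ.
Yes, F is conservative. φ = -6*exp(y*z)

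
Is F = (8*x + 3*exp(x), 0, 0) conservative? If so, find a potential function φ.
Yes, F is conservative. φ = 4*x**2 + 3*exp(x)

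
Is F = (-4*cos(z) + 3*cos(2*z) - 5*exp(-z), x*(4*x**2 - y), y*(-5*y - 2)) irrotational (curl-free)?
No, ∇×F = (-10*y - 2, 4*sin(z) - 6*sin(2*z) + 5*exp(-z), 12*x**2 - y)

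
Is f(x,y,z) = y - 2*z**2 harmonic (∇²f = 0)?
No, ∇²f = -4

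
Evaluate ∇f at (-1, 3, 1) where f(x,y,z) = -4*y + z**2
(0, -4, 2)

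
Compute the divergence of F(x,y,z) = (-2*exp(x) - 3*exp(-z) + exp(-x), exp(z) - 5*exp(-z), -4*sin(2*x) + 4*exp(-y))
-sinh(x) - 3*cosh(x)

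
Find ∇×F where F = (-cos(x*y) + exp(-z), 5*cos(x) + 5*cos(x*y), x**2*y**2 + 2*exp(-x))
(2*x**2*y, -2*x*y**2 - exp(-z) + 2*exp(-x), -x*sin(x*y) - 5*y*sin(x*y) - 5*sin(x))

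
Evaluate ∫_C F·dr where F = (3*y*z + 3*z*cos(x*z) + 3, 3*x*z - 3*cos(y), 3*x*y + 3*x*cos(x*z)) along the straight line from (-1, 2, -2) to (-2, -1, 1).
-9 - 3*sin(2) + 3*sin(1)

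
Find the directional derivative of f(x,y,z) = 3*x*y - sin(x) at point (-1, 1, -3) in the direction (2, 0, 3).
2*sqrt(13)*(3 - cos(1))/13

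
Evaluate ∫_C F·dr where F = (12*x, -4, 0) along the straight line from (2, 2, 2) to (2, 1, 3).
4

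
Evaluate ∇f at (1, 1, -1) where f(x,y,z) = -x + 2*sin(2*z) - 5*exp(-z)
(-1, 0, 4*cos(2) + 5*E)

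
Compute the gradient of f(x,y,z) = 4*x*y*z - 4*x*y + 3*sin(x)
(4*y*z - 4*y + 3*cos(x), 4*x*(z - 1), 4*x*y)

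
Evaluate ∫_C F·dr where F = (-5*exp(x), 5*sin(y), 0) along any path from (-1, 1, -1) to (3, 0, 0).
-5*exp(3) - 5 + 5*exp(-1) + 5*cos(1)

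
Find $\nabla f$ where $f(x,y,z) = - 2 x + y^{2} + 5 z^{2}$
(-2, 2*y, 10*z)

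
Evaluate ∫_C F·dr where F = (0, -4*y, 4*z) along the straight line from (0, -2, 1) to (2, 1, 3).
22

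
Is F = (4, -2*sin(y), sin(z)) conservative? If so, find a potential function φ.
Yes, F is conservative. φ = 4*x + 2*cos(y) - cos(z)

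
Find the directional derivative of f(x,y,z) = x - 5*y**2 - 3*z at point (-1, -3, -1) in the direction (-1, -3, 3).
-100*sqrt(19)/19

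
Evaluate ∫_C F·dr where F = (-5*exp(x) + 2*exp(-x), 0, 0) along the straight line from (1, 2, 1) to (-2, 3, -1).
((5 - 2*E)*exp(3) - 5 + 2*E)*exp(-2)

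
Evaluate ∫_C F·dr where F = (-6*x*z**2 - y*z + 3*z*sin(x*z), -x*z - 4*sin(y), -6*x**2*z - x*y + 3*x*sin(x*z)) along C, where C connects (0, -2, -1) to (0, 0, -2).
4 - 4*cos(2)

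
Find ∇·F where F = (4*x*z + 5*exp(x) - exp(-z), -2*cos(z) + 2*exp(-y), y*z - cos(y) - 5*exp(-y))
y + 4*z + 5*exp(x) - 2*exp(-y)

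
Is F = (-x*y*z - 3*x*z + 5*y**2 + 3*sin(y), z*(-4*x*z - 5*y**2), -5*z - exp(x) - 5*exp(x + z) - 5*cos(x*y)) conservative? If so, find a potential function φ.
No, ∇×F = (8*x*z + 5*x*sin(x*y) + 5*y**2, -x*y - 3*x - 5*y*sin(x*y) + exp(x) + 5*exp(x + z), x*z - 10*y - 4*z**2 - 3*cos(y)) ≠ 0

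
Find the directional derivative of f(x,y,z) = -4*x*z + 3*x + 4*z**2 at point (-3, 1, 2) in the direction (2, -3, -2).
-66*sqrt(17)/17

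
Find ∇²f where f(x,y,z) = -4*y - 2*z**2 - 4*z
-4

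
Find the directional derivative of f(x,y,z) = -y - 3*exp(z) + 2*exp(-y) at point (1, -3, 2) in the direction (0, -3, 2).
3*sqrt(13)*(-2*exp(2) + 1 + 2*exp(3))/13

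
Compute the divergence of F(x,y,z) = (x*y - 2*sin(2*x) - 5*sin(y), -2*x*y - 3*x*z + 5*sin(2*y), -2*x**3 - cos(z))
-2*x + y + sin(z) - 4*cos(2*x) + 10*cos(2*y)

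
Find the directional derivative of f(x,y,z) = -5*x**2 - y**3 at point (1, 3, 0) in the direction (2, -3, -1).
61*sqrt(14)/14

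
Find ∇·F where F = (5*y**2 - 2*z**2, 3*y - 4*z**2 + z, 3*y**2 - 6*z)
-3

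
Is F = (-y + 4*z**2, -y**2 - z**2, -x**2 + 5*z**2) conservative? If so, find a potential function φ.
No, ∇×F = (2*z, 2*x + 8*z, 1) ≠ 0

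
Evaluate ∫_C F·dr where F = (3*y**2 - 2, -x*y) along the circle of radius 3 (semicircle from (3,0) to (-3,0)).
-114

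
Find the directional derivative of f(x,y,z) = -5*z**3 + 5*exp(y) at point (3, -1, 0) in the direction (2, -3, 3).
-15*sqrt(22)*exp(-1)/22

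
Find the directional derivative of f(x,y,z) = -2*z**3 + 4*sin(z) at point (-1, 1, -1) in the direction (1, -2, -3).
3*sqrt(14)*(3 - 2*cos(1))/7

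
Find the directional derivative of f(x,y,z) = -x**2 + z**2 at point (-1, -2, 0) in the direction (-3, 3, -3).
-2*sqrt(3)/3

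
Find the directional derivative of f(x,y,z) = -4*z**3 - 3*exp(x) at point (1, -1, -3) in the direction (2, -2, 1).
-36 - 2*E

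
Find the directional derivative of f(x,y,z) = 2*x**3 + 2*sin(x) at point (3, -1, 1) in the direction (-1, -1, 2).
-sqrt(6)*(cos(3) + 27)/3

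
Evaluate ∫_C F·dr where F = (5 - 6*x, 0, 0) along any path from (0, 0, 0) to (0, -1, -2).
0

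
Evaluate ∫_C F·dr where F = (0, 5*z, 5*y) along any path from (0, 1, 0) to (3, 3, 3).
45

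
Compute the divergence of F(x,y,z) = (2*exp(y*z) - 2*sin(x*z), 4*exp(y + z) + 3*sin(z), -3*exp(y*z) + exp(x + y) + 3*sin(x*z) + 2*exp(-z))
3*x*cos(x*z) - 3*y*exp(y*z) - 2*z*cos(x*z) + 4*exp(y + z) - 2*exp(-z)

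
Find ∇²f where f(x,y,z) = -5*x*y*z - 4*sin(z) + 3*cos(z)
4*sin(z) - 3*cos(z)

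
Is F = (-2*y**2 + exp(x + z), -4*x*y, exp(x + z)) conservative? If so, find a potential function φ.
Yes, F is conservative. φ = -2*x*y**2 + exp(x + z)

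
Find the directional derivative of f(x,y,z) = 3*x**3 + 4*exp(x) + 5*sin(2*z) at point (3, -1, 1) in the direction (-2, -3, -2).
-2*sqrt(17)*(10*cos(2) + 4*exp(3) + 81)/17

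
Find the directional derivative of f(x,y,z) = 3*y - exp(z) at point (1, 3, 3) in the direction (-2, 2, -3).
3*sqrt(17)*(2 + exp(3))/17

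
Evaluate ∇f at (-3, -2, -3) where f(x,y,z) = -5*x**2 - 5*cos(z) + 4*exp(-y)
(30, -4*exp(2), -5*sin(3))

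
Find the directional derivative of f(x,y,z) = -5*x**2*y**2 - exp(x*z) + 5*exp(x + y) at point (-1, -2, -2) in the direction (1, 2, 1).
sqrt(6)*(15 + 3*exp(5) + 80*exp(3))*exp(-3)/6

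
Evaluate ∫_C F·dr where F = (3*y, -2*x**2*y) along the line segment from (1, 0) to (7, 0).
0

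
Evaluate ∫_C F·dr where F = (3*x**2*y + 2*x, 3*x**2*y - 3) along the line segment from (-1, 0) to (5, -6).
42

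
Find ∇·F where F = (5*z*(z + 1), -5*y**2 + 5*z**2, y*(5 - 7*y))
-10*y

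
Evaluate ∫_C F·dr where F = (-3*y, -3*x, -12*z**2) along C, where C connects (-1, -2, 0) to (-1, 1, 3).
-99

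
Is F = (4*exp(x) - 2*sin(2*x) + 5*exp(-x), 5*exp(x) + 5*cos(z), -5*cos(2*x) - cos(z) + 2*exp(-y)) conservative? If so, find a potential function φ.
No, ∇×F = (5*sin(z) - 2*exp(-y), -10*sin(2*x), 5*exp(x)) ≠ 0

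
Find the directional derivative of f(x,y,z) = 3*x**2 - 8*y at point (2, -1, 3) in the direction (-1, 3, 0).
-18*sqrt(10)/5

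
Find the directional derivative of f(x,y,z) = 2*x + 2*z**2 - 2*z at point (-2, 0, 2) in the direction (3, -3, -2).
-3*sqrt(22)/11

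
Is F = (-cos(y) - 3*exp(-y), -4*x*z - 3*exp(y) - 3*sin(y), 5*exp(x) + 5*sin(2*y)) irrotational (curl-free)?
No, ∇×F = (4*x + 10*cos(2*y), -5*exp(x), -4*z - sin(y) - 3*exp(-y))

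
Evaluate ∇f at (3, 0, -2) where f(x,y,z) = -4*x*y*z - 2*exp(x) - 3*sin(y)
(-2*exp(3), 21, 0)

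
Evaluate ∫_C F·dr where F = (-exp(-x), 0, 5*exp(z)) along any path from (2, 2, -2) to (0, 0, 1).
-6*exp(-2) + 1 + 5*E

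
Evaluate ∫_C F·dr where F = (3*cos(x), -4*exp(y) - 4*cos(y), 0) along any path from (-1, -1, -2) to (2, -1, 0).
3*sin(1) + 3*sin(2)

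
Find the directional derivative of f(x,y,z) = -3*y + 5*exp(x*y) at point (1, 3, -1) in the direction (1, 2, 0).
sqrt(5)*(-6 + 25*exp(3))/5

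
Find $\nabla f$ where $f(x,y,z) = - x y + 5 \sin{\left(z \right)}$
(-y, -x, 5*cos(z))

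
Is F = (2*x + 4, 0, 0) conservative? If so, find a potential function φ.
Yes, F is conservative. φ = x*(x + 4)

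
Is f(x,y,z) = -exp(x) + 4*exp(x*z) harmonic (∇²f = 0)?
No, ∇²f = 4*x**2*exp(x*z) + 4*z**2*exp(x*z) - exp(x)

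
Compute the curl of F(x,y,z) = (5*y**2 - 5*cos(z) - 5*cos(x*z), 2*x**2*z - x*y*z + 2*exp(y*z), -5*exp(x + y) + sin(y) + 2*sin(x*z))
(-2*x**2 + x*y - 2*y*exp(y*z) - 5*exp(x + y) + cos(y), 5*x*sin(x*z) - 2*z*cos(x*z) + 5*exp(x + y) + 5*sin(z), 4*x*z - y*z - 10*y)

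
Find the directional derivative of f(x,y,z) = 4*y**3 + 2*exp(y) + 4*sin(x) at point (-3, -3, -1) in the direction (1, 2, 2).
4*cos(3)/3 + 4*exp(-3)/3 + 72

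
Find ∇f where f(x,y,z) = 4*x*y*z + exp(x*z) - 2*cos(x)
(4*y*z + z*exp(x*z) + 2*sin(x), 4*x*z, x*(4*y + exp(x*z)))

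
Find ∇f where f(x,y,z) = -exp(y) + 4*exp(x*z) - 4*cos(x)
(4*z*exp(x*z) + 4*sin(x), -exp(y), 4*x*exp(x*z))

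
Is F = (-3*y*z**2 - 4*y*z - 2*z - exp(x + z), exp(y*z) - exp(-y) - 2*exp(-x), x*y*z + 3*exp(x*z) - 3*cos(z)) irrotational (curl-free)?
No, ∇×F = (x*z - y*exp(y*z), -7*y*z - 4*y - 3*z*exp(x*z) - exp(x + z) - 2, 3*z**2 + 4*z + 2*exp(-x))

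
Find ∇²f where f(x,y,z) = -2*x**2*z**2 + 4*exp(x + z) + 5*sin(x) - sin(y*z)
-4*x**2 + y**2*sin(y*z) + z**2*sin(y*z) - 4*z**2 + 8*exp(x + z) - 5*sin(x)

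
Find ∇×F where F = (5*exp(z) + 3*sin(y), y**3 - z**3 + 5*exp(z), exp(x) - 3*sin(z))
(3*z**2 - 5*exp(z), -exp(x) + 5*exp(z), -3*cos(y))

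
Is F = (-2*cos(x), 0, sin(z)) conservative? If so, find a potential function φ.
Yes, F is conservative. φ = -2*sin(x) - cos(z)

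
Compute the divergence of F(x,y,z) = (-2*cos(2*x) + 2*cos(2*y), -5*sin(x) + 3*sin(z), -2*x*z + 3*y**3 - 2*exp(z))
-2*x - 2*exp(z) + 4*sin(2*x)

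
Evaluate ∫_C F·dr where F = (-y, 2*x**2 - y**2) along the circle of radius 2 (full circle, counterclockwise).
4*pi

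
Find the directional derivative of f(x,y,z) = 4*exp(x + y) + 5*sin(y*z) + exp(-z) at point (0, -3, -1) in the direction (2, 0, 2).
sqrt(2)*(-exp(4) + 4 - 15*exp(3)*cos(3))*exp(-3)/2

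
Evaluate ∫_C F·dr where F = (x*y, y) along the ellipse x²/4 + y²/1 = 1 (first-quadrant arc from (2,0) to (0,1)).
-5/6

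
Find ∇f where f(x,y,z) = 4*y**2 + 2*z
(0, 8*y, 2)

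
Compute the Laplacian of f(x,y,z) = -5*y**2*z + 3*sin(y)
-10*z - 3*sin(y)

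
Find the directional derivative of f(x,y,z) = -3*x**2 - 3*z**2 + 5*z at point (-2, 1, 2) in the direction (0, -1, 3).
-21*sqrt(10)/10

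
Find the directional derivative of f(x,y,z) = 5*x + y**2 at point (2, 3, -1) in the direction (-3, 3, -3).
sqrt(3)/3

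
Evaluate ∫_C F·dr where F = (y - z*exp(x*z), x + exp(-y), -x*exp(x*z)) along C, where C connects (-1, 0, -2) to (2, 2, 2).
-exp(4) - exp(-2) + 5 + exp(2)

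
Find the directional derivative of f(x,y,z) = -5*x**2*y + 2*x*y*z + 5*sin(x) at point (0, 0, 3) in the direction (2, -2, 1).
10/3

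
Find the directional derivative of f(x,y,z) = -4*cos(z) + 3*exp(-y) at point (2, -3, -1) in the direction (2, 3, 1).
-sqrt(14)*(4*sin(1) + 9*exp(3))/14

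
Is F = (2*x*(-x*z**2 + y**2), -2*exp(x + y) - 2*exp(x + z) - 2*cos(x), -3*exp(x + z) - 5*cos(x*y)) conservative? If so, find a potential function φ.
No, ∇×F = (5*x*sin(x*y) + 2*exp(x + z), -4*x**2*z - 5*y*sin(x*y) + 3*exp(x + z), -4*x*y - 2*exp(x + y) - 2*exp(x + z) + 2*sin(x)) ≠ 0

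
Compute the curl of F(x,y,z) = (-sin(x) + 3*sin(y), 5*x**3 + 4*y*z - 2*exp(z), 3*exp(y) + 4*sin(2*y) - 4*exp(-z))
(-4*y + 3*exp(y) + 2*exp(z) + 8*cos(2*y), 0, 15*x**2 - 3*cos(y))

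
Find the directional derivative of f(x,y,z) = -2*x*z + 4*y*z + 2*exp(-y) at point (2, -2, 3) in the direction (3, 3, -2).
3*sqrt(22)*(7 - exp(2))/11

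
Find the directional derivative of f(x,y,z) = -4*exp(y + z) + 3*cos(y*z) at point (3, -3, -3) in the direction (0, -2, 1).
sqrt(5)*(-9*exp(6)*sin(9) + 4)*exp(-6)/5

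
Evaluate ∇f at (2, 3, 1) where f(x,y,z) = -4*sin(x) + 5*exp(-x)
(-5*exp(-2) - 4*cos(2), 0, 0)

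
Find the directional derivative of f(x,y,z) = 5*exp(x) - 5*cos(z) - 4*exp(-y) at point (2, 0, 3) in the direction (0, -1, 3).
sqrt(10)*(-4 + 15*sin(3))/10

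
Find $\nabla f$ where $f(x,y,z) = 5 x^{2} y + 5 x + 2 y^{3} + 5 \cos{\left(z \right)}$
(10*x*y + 5, 5*x**2 + 6*y**2, -5*sin(z))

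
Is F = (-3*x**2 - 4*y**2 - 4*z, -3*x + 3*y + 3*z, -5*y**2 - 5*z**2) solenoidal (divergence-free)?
No, ∇·F = -6*x - 10*z + 3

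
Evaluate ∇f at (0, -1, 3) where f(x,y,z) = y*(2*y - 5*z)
(0, -19, 5)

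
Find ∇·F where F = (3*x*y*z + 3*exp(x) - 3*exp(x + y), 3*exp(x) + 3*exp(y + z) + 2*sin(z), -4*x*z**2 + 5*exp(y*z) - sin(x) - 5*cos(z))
-8*x*z + 3*y*z + 5*y*exp(y*z) + 3*exp(x) - 3*exp(x + y) + 3*exp(y + z) + 5*sin(z)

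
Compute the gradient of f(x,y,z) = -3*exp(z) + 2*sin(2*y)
(0, 4*cos(2*y), -3*exp(z))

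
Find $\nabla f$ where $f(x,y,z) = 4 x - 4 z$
(4, 0, -4)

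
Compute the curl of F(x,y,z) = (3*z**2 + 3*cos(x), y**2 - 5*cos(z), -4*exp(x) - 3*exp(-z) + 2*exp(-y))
(-5*sin(z) - 2*exp(-y), 6*z + 4*exp(x), 0)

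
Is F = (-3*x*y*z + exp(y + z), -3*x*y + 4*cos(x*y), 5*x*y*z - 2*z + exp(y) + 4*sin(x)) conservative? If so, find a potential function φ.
No, ∇×F = (5*x*z + exp(y), -3*x*y - 5*y*z + exp(y + z) - 4*cos(x), 3*x*z - 4*y*sin(x*y) - 3*y - exp(y + z)) ≠ 0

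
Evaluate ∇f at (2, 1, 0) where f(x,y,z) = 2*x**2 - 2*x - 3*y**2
(6, -6, 0)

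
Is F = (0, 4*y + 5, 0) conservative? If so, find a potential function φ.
Yes, F is conservative. φ = y*(2*y + 5)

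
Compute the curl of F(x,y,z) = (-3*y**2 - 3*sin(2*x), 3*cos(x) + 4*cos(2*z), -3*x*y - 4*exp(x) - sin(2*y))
(-3*x + 8*sin(2*z) - 2*cos(2*y), 3*y + 4*exp(x), 6*y - 3*sin(x))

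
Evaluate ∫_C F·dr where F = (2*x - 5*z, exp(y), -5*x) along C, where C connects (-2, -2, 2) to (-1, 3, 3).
-8 - exp(-2) + exp(3)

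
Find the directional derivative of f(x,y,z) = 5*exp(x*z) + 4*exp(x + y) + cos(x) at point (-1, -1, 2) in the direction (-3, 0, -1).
-sqrt(10)*(3*exp(2)*sin(1) + 37)*exp(-2)/10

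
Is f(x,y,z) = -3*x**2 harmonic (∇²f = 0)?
No, ∇²f = -6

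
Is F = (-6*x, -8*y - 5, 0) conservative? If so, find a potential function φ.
Yes, F is conservative. φ = -3*x**2 - 4*y**2 - 5*y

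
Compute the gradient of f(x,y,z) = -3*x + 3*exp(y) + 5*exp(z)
(-3, 3*exp(y), 5*exp(z))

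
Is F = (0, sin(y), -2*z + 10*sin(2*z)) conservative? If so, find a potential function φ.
Yes, F is conservative. φ = -z**2 - cos(y) - 5*cos(2*z)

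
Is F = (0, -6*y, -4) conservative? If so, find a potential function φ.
Yes, F is conservative. φ = -3*y**2 - 4*z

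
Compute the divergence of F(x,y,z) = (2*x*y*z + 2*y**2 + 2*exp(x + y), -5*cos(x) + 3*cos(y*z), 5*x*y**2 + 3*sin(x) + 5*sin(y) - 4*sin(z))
2*y*z - 3*z*sin(y*z) + 2*exp(x + y) - 4*cos(z)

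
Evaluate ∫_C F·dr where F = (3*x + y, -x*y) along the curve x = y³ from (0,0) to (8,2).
508/5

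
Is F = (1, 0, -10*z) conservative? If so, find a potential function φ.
Yes, F is conservative. φ = x - 5*z**2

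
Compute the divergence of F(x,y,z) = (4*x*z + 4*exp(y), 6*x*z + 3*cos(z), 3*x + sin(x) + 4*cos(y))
4*z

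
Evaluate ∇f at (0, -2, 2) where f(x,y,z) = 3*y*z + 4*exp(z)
(0, 6, -6 + 4*exp(2))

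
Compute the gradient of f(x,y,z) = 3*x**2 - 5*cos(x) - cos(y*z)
(6*x + 5*sin(x), z*sin(y*z), y*sin(y*z))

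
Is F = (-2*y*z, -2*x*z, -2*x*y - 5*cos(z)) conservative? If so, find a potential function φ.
Yes, F is conservative. φ = -2*x*y*z - 5*sin(z)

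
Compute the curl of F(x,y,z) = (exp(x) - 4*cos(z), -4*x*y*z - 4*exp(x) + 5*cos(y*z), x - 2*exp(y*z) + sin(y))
(4*x*y + 5*y*sin(y*z) - 2*z*exp(y*z) + cos(y), 4*sin(z) - 1, -4*y*z - 4*exp(x))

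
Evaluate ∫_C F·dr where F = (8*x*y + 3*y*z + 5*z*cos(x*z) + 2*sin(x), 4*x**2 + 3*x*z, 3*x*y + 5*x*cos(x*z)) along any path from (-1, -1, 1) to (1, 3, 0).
5*sin(1) + 13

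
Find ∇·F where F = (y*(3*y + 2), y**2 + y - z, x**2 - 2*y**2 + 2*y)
2*y + 1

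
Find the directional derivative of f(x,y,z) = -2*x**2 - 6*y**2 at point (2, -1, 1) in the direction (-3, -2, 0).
0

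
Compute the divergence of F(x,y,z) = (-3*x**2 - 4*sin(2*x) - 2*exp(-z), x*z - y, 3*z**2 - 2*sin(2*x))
-6*x + 6*z - 8*cos(2*x) - 1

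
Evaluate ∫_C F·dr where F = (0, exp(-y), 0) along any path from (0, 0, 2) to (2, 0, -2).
0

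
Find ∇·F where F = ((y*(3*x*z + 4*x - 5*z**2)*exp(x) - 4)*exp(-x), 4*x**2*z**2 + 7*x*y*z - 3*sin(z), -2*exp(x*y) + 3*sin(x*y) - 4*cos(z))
7*x*z + 3*y*z + 4*y + 4*sin(z) + 4*exp(-x)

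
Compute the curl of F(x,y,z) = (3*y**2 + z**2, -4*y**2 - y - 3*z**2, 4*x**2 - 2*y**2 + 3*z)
(-4*y + 6*z, -8*x + 2*z, -6*y)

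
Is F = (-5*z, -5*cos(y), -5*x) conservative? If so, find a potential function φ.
Yes, F is conservative. φ = -5*x*z - 5*sin(y)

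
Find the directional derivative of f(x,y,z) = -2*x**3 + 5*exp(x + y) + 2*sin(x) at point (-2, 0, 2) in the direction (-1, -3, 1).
2*sqrt(11)*(-10 + (12 - cos(2))*exp(2))*exp(-2)/11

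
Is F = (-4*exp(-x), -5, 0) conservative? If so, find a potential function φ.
Yes, F is conservative. φ = -5*y + 4*exp(-x)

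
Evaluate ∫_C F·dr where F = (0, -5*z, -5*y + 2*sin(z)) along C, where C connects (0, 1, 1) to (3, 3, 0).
2*cos(1) + 3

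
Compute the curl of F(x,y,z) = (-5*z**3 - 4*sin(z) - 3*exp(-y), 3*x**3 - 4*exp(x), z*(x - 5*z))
(0, -15*z**2 - z - 4*cos(z), 9*x**2 - 4*exp(x) - 3*exp(-y))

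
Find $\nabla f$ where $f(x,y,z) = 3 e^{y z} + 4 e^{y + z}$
(0, 3*z*exp(y*z) + 4*exp(y + z), 3*y*exp(y*z) + 4*exp(y + z))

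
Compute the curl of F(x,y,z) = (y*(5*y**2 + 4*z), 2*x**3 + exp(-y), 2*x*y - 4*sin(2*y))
(2*x - 8*cos(2*y), 2*y, 6*x**2 - 15*y**2 - 4*z)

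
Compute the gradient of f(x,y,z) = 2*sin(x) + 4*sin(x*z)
(4*z*cos(x*z) + 2*cos(x), 0, 4*x*cos(x*z))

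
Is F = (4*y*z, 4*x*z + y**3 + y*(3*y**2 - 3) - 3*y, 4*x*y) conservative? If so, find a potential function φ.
Yes, F is conservative. φ = y*(4*x*z + y**3 - 3*y)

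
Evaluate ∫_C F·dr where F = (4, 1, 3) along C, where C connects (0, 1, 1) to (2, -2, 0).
2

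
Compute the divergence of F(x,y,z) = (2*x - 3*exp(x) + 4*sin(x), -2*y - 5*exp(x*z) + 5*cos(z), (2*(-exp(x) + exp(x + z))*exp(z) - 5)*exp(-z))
-3*exp(x) + 2*exp(x + z) + 4*cos(x) + 5*exp(-z)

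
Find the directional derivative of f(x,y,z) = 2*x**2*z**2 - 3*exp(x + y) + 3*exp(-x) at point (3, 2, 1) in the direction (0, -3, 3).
3*sqrt(2)*(12 + exp(5))/2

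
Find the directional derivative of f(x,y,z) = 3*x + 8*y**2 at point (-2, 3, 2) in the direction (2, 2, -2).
17*sqrt(3)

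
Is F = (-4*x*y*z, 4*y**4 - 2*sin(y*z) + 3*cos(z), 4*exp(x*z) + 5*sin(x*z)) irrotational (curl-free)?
No, ∇×F = (2*y*cos(y*z) + 3*sin(z), -4*x*y - 4*z*exp(x*z) - 5*z*cos(x*z), 4*x*z)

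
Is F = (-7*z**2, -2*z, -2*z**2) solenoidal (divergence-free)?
No, ∇·F = -4*z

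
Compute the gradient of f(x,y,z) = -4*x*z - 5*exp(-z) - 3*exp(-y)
(-4*z, 3*exp(-y), -4*x + 5*exp(-z))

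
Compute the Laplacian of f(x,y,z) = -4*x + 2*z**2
4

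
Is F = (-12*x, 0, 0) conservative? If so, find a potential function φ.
Yes, F is conservative. φ = -6*x**2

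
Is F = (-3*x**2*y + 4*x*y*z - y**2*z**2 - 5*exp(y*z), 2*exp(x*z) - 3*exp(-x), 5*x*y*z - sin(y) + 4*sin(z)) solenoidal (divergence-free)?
No, ∇·F = -x*y + 4*y*z + 4*cos(z)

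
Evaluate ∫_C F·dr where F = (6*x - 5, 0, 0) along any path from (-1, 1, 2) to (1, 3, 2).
-10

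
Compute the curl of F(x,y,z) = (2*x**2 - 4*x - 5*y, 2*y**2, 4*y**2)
(8*y, 0, 5)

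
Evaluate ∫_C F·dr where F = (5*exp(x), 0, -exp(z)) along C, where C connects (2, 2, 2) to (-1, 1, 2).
5*(1 - exp(3))*exp(-1)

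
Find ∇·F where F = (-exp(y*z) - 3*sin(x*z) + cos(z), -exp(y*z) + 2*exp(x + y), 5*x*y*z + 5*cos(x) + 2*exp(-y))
5*x*y - z*exp(y*z) - 3*z*cos(x*z) + 2*exp(x + y)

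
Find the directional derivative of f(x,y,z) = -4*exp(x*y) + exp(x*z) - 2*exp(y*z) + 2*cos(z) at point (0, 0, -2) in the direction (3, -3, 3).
2*sqrt(3)*(-3 + sin(2))/3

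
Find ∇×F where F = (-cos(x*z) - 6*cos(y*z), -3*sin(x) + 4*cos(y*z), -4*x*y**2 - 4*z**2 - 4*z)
(4*y*(-2*x + sin(y*z)), x*sin(x*z) + 4*y**2 + 6*y*sin(y*z), -6*z*sin(y*z) - 3*cos(x))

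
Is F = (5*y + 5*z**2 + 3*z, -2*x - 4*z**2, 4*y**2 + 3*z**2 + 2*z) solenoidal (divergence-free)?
No, ∇·F = 6*z + 2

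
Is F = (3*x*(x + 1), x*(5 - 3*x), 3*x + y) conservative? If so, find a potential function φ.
No, ∇×F = (1, -3, 5 - 6*x) ≠ 0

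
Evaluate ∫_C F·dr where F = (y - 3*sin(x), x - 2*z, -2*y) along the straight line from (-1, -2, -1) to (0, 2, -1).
9 - 3*cos(1)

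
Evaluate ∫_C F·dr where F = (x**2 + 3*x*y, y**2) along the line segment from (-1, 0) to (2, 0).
3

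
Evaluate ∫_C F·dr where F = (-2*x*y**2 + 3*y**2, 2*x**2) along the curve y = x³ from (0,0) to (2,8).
1024/35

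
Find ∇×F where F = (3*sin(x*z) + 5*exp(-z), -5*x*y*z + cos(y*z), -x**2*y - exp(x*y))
(-x**2 + 5*x*y - x*exp(x*y) + y*sin(y*z), 2*x*y + 3*x*cos(x*z) + y*exp(x*y) - 5*exp(-z), -5*y*z)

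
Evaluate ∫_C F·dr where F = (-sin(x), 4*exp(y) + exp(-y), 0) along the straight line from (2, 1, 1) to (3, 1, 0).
cos(3) - cos(2)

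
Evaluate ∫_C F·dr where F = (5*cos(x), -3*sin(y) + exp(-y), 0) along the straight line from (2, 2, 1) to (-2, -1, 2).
-10*sin(2) - E + exp(-2) - 3*cos(2) + 3*cos(1)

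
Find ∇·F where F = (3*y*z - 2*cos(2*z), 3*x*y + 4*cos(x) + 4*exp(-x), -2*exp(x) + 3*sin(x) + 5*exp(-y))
3*x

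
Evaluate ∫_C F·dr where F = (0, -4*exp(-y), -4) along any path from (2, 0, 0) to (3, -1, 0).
-4 + 4*E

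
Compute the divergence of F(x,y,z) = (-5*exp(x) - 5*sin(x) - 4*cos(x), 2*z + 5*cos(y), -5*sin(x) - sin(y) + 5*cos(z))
-5*exp(x) + 4*sin(x) - 5*sin(y) - 5*sin(z) - 5*cos(x)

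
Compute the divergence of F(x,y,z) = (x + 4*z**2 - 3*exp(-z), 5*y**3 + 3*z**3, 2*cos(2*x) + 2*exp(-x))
15*y**2 + 1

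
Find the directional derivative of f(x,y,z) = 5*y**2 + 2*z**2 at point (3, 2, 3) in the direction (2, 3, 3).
48*sqrt(22)/11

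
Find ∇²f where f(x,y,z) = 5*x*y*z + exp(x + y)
2*exp(x + y)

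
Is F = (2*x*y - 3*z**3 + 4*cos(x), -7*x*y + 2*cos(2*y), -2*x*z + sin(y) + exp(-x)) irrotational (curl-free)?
No, ∇×F = (cos(y), -9*z**2 + 2*z + exp(-x), -2*x - 7*y)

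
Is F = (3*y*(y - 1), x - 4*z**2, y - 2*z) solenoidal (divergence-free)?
No, ∇·F = -2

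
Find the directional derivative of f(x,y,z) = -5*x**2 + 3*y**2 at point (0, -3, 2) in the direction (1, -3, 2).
27*sqrt(14)/7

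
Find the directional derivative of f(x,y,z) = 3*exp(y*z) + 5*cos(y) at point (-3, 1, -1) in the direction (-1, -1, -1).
5*sqrt(3)*sin(1)/3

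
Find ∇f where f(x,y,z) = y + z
(0, 1, 1)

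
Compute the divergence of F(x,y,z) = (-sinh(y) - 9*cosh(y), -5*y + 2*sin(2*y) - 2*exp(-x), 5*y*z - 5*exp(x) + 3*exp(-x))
5*y + 4*cos(2*y) - 5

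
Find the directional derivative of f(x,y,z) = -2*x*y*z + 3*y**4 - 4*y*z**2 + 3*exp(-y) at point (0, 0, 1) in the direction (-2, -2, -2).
7*sqrt(3)/3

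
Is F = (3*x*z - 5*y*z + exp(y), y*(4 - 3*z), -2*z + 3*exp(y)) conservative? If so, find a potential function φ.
No, ∇×F = (3*y + 3*exp(y), 3*x - 5*y, 5*z - exp(y)) ≠ 0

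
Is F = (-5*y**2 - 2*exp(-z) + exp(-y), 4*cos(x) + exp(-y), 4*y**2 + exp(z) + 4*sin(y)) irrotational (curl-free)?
No, ∇×F = (8*y + 4*cos(y), 2*exp(-z), 10*y - 4*sin(x) + exp(-y))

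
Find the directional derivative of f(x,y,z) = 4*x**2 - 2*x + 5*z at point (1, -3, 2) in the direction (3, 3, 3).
11*sqrt(3)/3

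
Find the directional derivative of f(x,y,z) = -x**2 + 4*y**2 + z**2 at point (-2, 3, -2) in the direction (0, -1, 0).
-24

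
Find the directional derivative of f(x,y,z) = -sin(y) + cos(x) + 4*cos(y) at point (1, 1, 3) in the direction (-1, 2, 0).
-sqrt(5)*(2*cos(1) + 7*sin(1))/5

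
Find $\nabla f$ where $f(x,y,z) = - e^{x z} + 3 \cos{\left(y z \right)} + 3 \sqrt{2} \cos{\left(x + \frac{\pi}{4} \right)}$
(-z*exp(x*z) - 3*sqrt(2)*sin(x + pi/4), -3*z*sin(y*z), -x*exp(x*z) - 3*y*sin(y*z))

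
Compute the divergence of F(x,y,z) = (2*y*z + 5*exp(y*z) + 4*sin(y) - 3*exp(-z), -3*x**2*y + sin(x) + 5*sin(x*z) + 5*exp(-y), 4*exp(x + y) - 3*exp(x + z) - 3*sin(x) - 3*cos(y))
(3*(-x**2 - exp(x + z))*exp(y) - 5)*exp(-y)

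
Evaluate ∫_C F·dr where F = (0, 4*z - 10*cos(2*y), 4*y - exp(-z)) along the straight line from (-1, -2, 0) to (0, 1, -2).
-9 - 5*sin(2) - 5*sin(4) + exp(2)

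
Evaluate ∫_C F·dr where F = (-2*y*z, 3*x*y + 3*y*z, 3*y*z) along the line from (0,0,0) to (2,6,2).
152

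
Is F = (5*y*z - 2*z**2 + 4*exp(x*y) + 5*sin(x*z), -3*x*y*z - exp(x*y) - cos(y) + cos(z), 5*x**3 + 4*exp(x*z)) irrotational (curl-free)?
No, ∇×F = (3*x*y + sin(z), -15*x**2 + 5*x*cos(x*z) + 5*y - 4*z*exp(x*z) - 4*z, -4*x*exp(x*y) - 3*y*z - y*exp(x*y) - 5*z)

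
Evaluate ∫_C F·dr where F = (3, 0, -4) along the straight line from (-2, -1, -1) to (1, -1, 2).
-3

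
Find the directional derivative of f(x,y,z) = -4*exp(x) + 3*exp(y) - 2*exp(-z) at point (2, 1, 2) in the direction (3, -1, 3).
3*sqrt(19)*(-4*exp(4) - exp(3) + 2)*exp(-2)/19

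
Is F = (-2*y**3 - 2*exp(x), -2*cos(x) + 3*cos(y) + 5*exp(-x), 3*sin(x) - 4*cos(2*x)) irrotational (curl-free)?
No, ∇×F = (0, -(16*sin(x) + 3)*cos(x), 6*y**2 + 2*sin(x) - 5*exp(-x))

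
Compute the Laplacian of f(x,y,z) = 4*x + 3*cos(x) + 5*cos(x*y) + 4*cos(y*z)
-5*x**2*cos(x*y) - 5*y**2*cos(x*y) - 4*y**2*cos(y*z) - 4*z**2*cos(y*z) - 3*cos(x)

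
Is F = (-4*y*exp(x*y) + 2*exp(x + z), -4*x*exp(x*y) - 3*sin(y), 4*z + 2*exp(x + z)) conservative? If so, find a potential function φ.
Yes, F is conservative. φ = 2*z**2 - 4*exp(x*y) + 2*exp(x + z) + 3*cos(y)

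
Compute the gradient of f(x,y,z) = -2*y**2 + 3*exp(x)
(3*exp(x), -4*y, 0)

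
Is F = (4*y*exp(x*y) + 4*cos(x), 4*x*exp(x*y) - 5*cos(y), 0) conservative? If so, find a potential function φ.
Yes, F is conservative. φ = 4*exp(x*y) + 4*sin(x) - 5*sin(y)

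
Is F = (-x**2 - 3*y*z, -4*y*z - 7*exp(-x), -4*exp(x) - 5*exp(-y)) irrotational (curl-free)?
No, ∇×F = (4*y + 5*exp(-y), -3*y + 4*exp(x), 3*z + 7*exp(-x))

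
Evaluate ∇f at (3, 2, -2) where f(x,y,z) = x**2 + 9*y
(6, 9, 0)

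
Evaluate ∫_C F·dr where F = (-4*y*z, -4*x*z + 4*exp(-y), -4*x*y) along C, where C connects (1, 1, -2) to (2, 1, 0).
-8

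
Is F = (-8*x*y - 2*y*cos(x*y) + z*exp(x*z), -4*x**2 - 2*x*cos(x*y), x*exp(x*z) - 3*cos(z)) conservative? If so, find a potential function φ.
Yes, F is conservative. φ = -4*x**2*y + exp(x*z) - 3*sin(z) - 2*sin(x*y)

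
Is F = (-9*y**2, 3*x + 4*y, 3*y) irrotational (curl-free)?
No, ∇×F = (3, 0, 18*y + 3)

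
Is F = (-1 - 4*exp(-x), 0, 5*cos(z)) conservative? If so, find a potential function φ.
Yes, F is conservative. φ = -x + 5*sin(z) + 4*exp(-x)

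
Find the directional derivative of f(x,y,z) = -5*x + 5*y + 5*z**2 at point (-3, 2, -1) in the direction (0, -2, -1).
0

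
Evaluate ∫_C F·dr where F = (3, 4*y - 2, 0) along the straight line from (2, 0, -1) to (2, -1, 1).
4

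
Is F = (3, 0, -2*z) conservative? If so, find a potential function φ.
Yes, F is conservative. φ = 3*x - z**2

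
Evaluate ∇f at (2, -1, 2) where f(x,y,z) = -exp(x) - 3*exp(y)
(-exp(2), -3*exp(-1), 0)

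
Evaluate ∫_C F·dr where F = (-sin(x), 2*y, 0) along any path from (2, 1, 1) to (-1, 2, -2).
-cos(2) + cos(1) + 3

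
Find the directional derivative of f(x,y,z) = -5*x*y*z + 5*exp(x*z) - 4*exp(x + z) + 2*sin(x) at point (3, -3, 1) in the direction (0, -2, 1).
sqrt(5)*(-4*exp(4) + 75 + 15*exp(3))/5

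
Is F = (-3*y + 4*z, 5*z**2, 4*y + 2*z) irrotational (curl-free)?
No, ∇×F = (4 - 10*z, 4, 3)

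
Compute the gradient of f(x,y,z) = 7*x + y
(7, 1, 0)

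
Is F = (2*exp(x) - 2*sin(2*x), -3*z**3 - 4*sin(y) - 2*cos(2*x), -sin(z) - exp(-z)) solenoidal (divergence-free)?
No, ∇·F = 2*exp(x) - 4*cos(2*x) - 4*cos(y) - cos(z) + exp(-z)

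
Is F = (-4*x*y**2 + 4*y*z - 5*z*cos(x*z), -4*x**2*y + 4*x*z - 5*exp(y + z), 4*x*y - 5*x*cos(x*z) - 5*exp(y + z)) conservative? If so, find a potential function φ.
Yes, F is conservative. φ = -2*x**2*y**2 + 4*x*y*z - 5*exp(y + z) - 5*sin(x*z)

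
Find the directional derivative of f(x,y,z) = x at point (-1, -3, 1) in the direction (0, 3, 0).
0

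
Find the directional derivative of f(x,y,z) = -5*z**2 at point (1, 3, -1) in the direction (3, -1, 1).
10*sqrt(11)/11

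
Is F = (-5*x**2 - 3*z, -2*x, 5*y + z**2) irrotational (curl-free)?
No, ∇×F = (5, -3, -2)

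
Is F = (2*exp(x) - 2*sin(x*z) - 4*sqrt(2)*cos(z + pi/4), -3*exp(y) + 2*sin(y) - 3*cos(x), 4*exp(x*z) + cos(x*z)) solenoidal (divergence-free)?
No, ∇·F = 4*x*exp(x*z) - x*sin(x*z) - 2*z*cos(x*z) + 2*exp(x) - 3*exp(y) + 2*cos(y)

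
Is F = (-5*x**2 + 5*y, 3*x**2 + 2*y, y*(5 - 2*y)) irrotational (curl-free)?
No, ∇×F = (5 - 4*y, 0, 6*x - 5)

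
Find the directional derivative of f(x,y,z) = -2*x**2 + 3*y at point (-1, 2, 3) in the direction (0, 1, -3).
3*sqrt(10)/10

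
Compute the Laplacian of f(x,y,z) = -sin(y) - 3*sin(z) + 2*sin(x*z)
-2*x**2*sin(x*z) - 2*z**2*sin(x*z) + sin(y) + 3*sin(z)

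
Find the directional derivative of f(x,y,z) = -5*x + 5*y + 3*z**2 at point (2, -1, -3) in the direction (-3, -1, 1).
-8*sqrt(11)/11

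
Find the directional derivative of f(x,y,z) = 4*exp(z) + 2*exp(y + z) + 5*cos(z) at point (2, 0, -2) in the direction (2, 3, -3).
-3*sqrt(22)*(4 + 5*exp(2)*sin(2))*exp(-2)/22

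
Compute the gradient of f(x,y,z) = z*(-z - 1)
(0, 0, -2*z - 1)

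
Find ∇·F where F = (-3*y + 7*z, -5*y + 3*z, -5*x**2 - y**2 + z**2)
2*z - 5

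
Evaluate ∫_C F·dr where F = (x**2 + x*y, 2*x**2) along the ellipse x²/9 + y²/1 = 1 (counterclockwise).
0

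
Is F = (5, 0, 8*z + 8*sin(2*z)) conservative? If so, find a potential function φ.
Yes, F is conservative. φ = 5*x + 4*z**2 - 4*cos(2*z)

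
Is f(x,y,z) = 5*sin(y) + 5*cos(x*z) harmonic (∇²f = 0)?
No, ∇²f = -5*x**2*cos(x*z) - 5*z**2*cos(x*z) - 5*sin(y)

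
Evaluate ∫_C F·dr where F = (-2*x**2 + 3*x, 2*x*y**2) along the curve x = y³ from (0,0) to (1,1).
7/6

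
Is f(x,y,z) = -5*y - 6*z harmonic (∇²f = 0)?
Yes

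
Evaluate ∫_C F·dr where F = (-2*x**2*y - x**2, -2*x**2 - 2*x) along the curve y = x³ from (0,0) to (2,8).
-432/5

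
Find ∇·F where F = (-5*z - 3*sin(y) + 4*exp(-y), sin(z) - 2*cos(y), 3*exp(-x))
2*sin(y)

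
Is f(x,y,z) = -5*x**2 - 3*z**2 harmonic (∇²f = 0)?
No, ∇²f = -16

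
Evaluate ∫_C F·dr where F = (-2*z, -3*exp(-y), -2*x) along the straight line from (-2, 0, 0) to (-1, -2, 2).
1 + 3*exp(2)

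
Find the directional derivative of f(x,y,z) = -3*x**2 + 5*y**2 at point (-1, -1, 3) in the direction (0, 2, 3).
-20*sqrt(13)/13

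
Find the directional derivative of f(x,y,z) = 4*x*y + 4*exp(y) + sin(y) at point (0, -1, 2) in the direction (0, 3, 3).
sqrt(2)*(E*cos(1) + 4)*exp(-1)/2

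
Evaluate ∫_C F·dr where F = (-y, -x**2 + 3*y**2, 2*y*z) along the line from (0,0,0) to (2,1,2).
4/3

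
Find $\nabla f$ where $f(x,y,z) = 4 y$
(0, 4, 0)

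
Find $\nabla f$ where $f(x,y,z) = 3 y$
(0, 3, 0)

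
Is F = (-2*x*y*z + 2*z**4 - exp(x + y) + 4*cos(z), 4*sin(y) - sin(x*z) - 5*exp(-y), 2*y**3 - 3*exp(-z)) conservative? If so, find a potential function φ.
No, ∇×F = (x*cos(x*z) + 6*y**2, -2*x*y + 8*z**3 - 4*sin(z), 2*x*z - z*cos(x*z) + exp(x + y)) ≠ 0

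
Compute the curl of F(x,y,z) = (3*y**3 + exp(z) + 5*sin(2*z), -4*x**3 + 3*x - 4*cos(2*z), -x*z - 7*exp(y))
(-7*exp(y) - 8*sin(2*z), z + exp(z) + 10*cos(2*z), -12*x**2 - 9*y**2 + 3)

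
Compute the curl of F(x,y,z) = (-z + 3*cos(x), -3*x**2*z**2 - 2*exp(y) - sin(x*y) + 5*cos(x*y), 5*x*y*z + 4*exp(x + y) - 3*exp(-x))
(6*x**2*z + 5*x*z + 4*exp(x + y), -5*y*z - 4*exp(x + y) - 1 - 3*exp(-x), -6*x*z**2 - 5*y*sin(x*y) - y*cos(x*y))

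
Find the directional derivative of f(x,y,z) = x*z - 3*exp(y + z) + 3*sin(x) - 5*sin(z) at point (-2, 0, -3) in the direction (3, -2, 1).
sqrt(14)*(9*(-1 + cos(2))*exp(3) + 3 - (5*cos(3) + 2)*exp(3))*exp(-3)/14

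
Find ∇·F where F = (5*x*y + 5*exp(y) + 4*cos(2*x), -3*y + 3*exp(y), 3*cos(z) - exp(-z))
5*y + 3*exp(y) - 8*sin(2*x) - 3*sin(z) - 3 + exp(-z)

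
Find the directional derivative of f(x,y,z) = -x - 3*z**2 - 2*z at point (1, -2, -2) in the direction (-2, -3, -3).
-14*sqrt(22)/11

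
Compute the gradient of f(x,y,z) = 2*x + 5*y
(2, 5, 0)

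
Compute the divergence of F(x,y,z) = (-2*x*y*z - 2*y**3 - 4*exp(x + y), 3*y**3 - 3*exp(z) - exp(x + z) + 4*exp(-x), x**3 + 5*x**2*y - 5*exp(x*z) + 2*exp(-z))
-5*x*exp(x*z) + 9*y**2 - 2*y*z - 4*exp(x + y) - 2*exp(-z)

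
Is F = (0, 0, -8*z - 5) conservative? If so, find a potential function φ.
Yes, F is conservative. φ = z*(-4*z - 5)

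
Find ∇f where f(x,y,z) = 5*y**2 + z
(0, 10*y, 1)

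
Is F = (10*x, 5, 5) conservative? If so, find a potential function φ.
Yes, F is conservative. φ = 5*x**2 + 5*y + 5*z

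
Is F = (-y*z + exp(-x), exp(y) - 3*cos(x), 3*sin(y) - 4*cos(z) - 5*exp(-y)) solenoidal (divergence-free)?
No, ∇·F = exp(y) + 4*sin(z) - exp(-x)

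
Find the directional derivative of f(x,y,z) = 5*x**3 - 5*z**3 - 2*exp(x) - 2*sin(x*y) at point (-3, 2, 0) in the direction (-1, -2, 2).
-45 - 8*cos(6)/3 + 2*exp(-3)/3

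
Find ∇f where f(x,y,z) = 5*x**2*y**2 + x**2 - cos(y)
(2*x*(5*y**2 + 1), 10*x**2*y + sin(y), 0)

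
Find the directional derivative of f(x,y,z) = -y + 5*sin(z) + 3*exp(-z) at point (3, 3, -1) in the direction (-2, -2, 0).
sqrt(2)/2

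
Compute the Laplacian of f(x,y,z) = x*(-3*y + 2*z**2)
4*x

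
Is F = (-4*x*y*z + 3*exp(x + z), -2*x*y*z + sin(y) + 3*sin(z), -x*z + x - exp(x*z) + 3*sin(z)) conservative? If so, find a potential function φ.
No, ∇×F = (2*x*y - 3*cos(z), -4*x*y + z*exp(x*z) + z + 3*exp(x + z) - 1, 2*z*(2*x - y)) ≠ 0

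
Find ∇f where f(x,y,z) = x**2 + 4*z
(2*x, 0, 4)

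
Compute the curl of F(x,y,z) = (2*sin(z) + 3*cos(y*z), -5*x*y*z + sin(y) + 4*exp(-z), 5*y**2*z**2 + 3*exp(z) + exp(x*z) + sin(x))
(5*x*y + 10*y*z**2 + 4*exp(-z), -3*y*sin(y*z) - z*exp(x*z) - cos(x) + 2*cos(z), z*(-5*y + 3*sin(y*z)))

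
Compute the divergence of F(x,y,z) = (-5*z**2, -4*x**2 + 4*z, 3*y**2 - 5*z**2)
-10*z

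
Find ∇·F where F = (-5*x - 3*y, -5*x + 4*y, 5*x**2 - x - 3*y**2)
-1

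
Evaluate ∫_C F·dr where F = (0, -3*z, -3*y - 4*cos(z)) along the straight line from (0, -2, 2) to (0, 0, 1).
-12 - 4*sin(1) + 4*sin(2)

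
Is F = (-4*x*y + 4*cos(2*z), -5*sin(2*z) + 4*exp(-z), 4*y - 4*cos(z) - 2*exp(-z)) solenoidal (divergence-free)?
No, ∇·F = -4*y + 4*sin(z) + 2*exp(-z)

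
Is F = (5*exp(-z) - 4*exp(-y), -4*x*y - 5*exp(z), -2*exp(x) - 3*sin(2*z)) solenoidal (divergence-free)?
No, ∇·F = -4*x - 6*cos(2*z)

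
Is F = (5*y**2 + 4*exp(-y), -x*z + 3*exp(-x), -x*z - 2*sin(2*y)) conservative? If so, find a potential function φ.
No, ∇×F = (x - 4*cos(2*y), z, -10*y - z + 4*exp(-y) - 3*exp(-x)) ≠ 0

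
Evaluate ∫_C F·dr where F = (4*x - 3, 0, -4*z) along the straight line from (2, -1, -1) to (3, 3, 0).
9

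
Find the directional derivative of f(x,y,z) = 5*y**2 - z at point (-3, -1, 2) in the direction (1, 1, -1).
-3*sqrt(3)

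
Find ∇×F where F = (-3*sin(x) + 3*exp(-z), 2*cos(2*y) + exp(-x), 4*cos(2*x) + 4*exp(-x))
(0, 8*sin(2*x) - 3*exp(-z) + 4*exp(-x), -exp(-x))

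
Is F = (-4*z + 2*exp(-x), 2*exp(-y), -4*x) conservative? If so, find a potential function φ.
Yes, F is conservative. φ = -4*x*z - 2*exp(-y) - 2*exp(-x)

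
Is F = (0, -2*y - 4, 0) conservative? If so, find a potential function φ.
Yes, F is conservative. φ = y*(-y - 4)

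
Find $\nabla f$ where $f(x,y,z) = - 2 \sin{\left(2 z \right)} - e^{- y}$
(0, exp(-y), -4*cos(2*z))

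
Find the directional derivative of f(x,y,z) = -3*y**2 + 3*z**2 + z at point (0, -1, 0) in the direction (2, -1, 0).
-6*sqrt(5)/5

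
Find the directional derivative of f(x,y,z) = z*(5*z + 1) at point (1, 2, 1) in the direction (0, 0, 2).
11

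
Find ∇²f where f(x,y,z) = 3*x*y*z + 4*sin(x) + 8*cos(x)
-4*sin(x) - 8*cos(x)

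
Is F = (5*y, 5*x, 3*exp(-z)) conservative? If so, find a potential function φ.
Yes, F is conservative. φ = 5*x*y - 3*exp(-z)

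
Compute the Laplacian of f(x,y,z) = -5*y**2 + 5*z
-10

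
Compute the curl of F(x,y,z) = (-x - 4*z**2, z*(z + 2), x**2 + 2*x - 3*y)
(-2*z - 5, -2*x - 8*z - 2, 0)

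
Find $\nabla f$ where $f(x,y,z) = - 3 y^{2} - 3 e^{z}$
(0, -6*y, -3*exp(z))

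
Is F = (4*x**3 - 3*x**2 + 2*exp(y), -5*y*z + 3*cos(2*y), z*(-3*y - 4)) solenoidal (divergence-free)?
No, ∇·F = 12*x**2 - 6*x - 3*y - 5*z - 6*sin(2*y) - 4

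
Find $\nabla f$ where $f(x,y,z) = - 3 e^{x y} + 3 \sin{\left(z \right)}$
(-3*y*exp(x*y), -3*x*exp(x*y), 3*cos(z))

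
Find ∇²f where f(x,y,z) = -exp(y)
-exp(y)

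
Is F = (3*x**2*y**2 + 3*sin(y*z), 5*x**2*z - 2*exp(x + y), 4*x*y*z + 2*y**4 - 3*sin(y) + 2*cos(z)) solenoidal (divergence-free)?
No, ∇·F = 6*x*y**2 + 4*x*y - 2*exp(x + y) - 2*sin(z)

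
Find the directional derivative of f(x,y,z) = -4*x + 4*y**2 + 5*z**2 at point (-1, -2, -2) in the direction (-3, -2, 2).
4*sqrt(17)/17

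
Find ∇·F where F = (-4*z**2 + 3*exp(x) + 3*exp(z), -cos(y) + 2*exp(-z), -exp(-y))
3*exp(x) + sin(y)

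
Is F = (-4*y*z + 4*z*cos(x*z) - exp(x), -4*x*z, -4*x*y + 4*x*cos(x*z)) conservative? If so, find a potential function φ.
Yes, F is conservative. φ = -4*x*y*z - exp(x) + 4*sin(x*z)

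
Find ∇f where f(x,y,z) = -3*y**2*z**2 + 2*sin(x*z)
(2*z*cos(x*z), -6*y*z**2, 2*x*cos(x*z) - 6*y**2*z)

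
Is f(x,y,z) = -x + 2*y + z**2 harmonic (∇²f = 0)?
No, ∇²f = 2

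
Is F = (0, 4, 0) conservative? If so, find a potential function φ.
Yes, F is conservative. φ = 4*y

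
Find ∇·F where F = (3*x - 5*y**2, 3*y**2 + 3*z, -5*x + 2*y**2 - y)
6*y + 3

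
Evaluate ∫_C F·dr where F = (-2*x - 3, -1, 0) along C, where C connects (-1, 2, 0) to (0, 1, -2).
-1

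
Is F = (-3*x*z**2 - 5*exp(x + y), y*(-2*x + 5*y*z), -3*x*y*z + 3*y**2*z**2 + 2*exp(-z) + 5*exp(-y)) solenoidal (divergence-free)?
No, ∇·F = -3*x*y - 2*x + 6*y**2*z + 10*y*z - 3*z**2 - 5*exp(x + y) - 2*exp(-z)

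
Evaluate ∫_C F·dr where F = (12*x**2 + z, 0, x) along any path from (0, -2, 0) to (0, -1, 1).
0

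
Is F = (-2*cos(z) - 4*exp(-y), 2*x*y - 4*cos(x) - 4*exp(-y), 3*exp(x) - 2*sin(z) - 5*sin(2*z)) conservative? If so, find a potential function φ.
No, ∇×F = (0, -3*exp(x) + 2*sin(z), 2*y + 4*sin(x) - 4*exp(-y)) ≠ 0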